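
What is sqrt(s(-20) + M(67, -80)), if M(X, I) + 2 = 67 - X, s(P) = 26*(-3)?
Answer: 4*I*sqrt(5) ≈ 8.9443*I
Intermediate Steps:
s(P) = -78
M(X, I) = 65 - X (M(X, I) = -2 + (67 - X) = 65 - X)
sqrt(s(-20) + M(67, -80)) = sqrt(-78 + (65 - 1*67)) = sqrt(-78 + (65 - 67)) = sqrt(-78 - 2) = sqrt(-80) = 4*I*sqrt(5)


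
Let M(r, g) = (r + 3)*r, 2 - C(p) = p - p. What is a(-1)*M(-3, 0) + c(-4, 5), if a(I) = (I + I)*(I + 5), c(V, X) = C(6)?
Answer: 2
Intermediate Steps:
C(p) = 2 (C(p) = 2 - (p - p) = 2 - 1*0 = 2 + 0 = 2)
c(V, X) = 2
M(r, g) = r*(3 + r) (M(r, g) = (3 + r)*r = r*(3 + r))
a(I) = 2*I*(5 + I) (a(I) = (2*I)*(5 + I) = 2*I*(5 + I))
a(-1)*M(-3, 0) + c(-4, 5) = (2*(-1)*(5 - 1))*(-3*(3 - 3)) + 2 = (2*(-1)*4)*(-3*0) + 2 = -8*0 + 2 = 0 + 2 = 2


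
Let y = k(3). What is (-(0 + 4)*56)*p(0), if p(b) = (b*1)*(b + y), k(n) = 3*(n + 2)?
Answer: 0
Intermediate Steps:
k(n) = 6 + 3*n (k(n) = 3*(2 + n) = 6 + 3*n)
y = 15 (y = 6 + 3*3 = 6 + 9 = 15)
p(b) = b*(15 + b) (p(b) = (b*1)*(b + 15) = b*(15 + b))
(-(0 + 4)*56)*p(0) = (-(0 + 4)*56)*(0*(15 + 0)) = (-1*4*56)*(0*15) = -4*56*0 = -224*0 = 0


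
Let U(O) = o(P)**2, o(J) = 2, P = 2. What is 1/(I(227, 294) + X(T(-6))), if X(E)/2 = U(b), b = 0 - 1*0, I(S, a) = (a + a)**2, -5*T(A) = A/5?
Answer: 1/345752 ≈ 2.8922e-6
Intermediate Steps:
T(A) = -A/25 (T(A) = -A/(5*5) = -A/25)
I(S, a) = 4*a**2 (I(S, a) = (2*a)**2 = 4*a**2)
b = 0 (b = 0 + 0 = 0)
U(O) = 4 (U(O) = 2**2 = 4)
X(E) = 8 (X(E) = 2*4 = 8)
1/(I(227, 294) + X(T(-6))) = 1/(4*294**2 + 8) = 1/(4*86436 + 8) = 1/(345744 + 8) = 1/345752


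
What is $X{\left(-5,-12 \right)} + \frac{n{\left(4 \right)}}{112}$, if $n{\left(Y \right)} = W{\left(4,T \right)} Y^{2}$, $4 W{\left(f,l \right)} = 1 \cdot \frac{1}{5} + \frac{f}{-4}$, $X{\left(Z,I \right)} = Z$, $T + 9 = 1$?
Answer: $- \frac{176}{35} \approx -5.0286$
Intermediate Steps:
$T = -8$ ($T = -9 + 1 = -8$)
$W{\left(f,l \right)} = \frac{1}{20} - \frac{f}{16}$ ($W{\left(f,l \right)} = \frac{1 \cdot \frac{1}{5} + \frac{f}{-4}}{4} = \frac{1 \cdot \frac{1}{5} + f \left(- \frac{1}{4}\right)}{4} = \frac{\frac{1}{5} - \frac{f}{4}}{4} = \frac{1}{20} - \frac{f}{16}$)
$n{\left(Y \right)} = - \frac{Y^{2}}{5}$ ($n{\left(Y \right)} = \left(\frac{1}{20} - \frac{1}{4}\right) Y^{2} = - \frac{Y^{2}}{5}$)
$X{\left(-5,-12 \right)} + \frac{n{\left(4 \right)}}{112} = -5 + \frac{\left(- \frac{1}{5}\right) 4^{2}}{112} = -5 + \frac{\left(- \frac{1}{5}\right) 16}{112} = -5 + \frac{1}{112} \left(- \frac{16}{5}\right) = -5 - \frac{1}{35} = - \frac{176}{35}$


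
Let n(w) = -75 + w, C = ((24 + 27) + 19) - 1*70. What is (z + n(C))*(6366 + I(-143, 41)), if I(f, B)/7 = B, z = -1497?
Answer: -10458516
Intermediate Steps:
I(f, B) = 7*B
C = 0 (C = (51 + 19) - 70 = 70 - 70 = 0)
(z + n(C))*(6366 + I(-143, 41)) = (-1497 + (-75 + 0))*(6366 + 7*41) = (-1497 - 75)*(6366 + 287) = -1572*6653 = -10458516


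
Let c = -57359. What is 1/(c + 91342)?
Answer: 1/33983 ≈ 2.9426e-5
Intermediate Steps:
1/(c + 91342) = 1/(-57359 + 91342) = 1/33983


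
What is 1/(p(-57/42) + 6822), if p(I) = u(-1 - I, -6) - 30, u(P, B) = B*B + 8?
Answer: 1/6836 ≈ 0.00014628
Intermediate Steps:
u(P, B) = 8 + B**2 (u(P, B) = B**2 + 8 = 8 + B**2)
p(I) = 14 (p(I) = (8 + (-6)**2) - 30 = (8 + 36) - 30 = 44 - 30 = 14)
1/(p(-57/42) + 6822) = 1/(14 + 6822) = 1/6836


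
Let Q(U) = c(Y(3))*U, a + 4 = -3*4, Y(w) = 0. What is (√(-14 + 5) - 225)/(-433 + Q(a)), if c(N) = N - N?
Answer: 225/433 - 3*I/433 ≈ 0.51963 - 0.0069284*I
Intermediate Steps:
a = -16 (a = -4 - 3*4 = -4 - 12 = -16)
c(N) = 0
Q(U) = 0 (Q(U) = 0*U = 0)
(√(-14 + 5) - 225)/(-433 + Q(a)) = (√(-14 + 5) - 225)/(-433 + 0) = (√(-9) - 225)/(-433) = (3*I - 225)*(-1/433) = (-225 + 3*I)*(-1/433) = 225/433 - 3*I/433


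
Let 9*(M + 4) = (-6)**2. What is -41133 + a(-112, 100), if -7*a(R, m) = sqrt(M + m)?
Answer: -287941/7 ≈ -41134.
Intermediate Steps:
M = 0 (M = -4 + (1/9)*(-6)**2 = -4 + (1/9)*36 = -4 + 4 = 0)
a(R, m) = -sqrt(m)/7 (a(R, m) = -sqrt(0 + m)/7 = -sqrt(m)/7)
-41133 + a(-112, 100) = -41133 - sqrt(100)/7 = -41133 - 1/7*10 = -41133 - 10/7 = -287941/7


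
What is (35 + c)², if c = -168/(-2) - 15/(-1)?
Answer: 17956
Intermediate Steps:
c = 99 (c = -168*(-½) - 15*(-1) = 84 + 15 = 99)
(35 + c)² = (35 + 99)² = 134² = 17956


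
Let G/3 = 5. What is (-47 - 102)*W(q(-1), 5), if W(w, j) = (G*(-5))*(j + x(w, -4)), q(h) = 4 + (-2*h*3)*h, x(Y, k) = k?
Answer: 11175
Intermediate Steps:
G = 15 (G = 3*5 = 15)
q(h) = 4 - 6*h² (q(h) = 4 + (-6*h)*h = 4 - 6*h²)
W(w, j) = 300 - 75*j (W(w, j) = (15*(-5))*(j - 4) = -75*(-4 + j) = 300 - 75*j)
(-47 - 102)*W(q(-1), 5) = (-47 - 102)*(300 - 75*5) = -149*(300 - 375) = -149*(-75) = 11175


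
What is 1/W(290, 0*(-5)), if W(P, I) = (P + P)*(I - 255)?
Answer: -1/147900 ≈ -6.7613e-6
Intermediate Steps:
W(P, I) = 2*P*(-255 + I) (W(P, I) = (2*P)*(-255 + I) = 2*P*(-255 + I))
1/W(290, 0*(-5)) = 1/(2*290*(-255 + 0*(-5))) = 1/(2*290*(-255 + 0)) = 1/(2*290*(-255)) = 1/(-147900) = -1/147900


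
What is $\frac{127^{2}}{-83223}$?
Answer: $- \frac{16129}{83223} \approx -0.1938$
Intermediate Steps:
$\frac{127^{2}}{-83223} = 16129 \left(- \frac{1}{83223}\right) = - \frac{16129}{83223}$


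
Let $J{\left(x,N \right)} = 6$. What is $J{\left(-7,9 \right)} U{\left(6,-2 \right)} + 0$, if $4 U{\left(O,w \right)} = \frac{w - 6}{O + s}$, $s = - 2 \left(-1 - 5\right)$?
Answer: $- \frac{2}{3} \approx -0.66667$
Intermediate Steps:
$s = 12$ ($s = \left(-2\right) \left(-6\right) = 12$)
$U{\left(O,w \right)} = \frac{-6 + w}{4 \left(12 + O\right)}$ ($U{\left(O,w \right)} = \frac{\left(w - 6\right) \frac{1}{O + 12}}{4} = \frac{\left(-6 + w\right) \frac{1}{12 + O}}{4} = \frac{\frac{1}{12 + O} \left(-6 + w\right)}{4} = \frac{-6 + w}{4 \left(12 + O\right)}$)
$J{\left(-7,9 \right)} U{\left(6,-2 \right)} + 0 = 6 \frac{-6 - 2}{4 \left(12 + 6\right)} + 0 = 6 \cdot \frac{1}{4} \cdot \frac{1}{18} \left(-8\right) + 0 = 6 \left(- \frac{1}{9}\right) + 0 = - \frac{2}{3} + 0 = - \frac{2}{3}$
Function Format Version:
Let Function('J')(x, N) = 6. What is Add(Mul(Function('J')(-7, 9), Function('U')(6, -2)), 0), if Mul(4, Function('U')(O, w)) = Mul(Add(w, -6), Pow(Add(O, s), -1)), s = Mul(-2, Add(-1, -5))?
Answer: Rational(-2, 3) ≈ -0.66667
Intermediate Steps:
s = 12 (s = Mul(-2, -6) = 12)
Function('U')(O, w) = Mul(Rational(1, 4), Pow(Add(12, O), -1), Add(-6, w)) (Function('U')(O, w) = Mul(Rational(1, 4), Mul(Add(w, -6), Pow(Add(O, 12), -1))) = Mul(Rational(1, 4), Mul(Add(-6, w), Pow(Add(12, O), -1))) = Mul(Rational(1, 4), Mul(Pow(Add(12, O), -1), Add(-6, w))) = Mul(Rational(1, 4), Pow(Add(12, O), -1), Add(-6, w)))
Add(Mul(Function('J')(-7, 9), Function('U')(6, -2)), 0) = Add(Mul(6, Mul(Rational(1, 4), Pow(Add(12, 6), -1), Add(-6, -2))), 0) = Add(Mul(6, Mul(Rational(1, 4), Pow(18, -1), -8)), 0) = Add(Mul(6, Mul(Rational(1, 4), Rational(1, 18), -8)), 0) = Add(Mul(6, Rational(-1, 9)), 0) = Add(Rational(-2, 3), 0) = Rational(-2, 3)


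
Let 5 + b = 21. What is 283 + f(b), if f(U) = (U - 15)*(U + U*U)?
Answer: 555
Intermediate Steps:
b = 16 (b = -5 + 21 = 16)
f(U) = (-15 + U)*(U + U**2)
283 + f(b) = 283 + 16*(-15 + 16**2 - 14*16) = 283 + 16*(-15 + 256 - 224) = 283 + 16*17 = 283 + 272 = 555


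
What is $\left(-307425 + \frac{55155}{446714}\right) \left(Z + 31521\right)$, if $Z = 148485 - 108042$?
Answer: $- \frac{4941443908686690}{223357} \approx -2.2124 \cdot 10^{10}$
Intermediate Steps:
$Z = 40443$ ($Z = 148485 - 108042 = 40443$)
$\left(-307425 + \frac{55155}{446714}\right) \left(Z + 31521\right) = \left(-307425 + \frac{55155}{446714}\right) \left(40443 + 31521\right) = \left(-307425 + 55155 \cdot \frac{1}{446714}\right) 71964 = \left(-307425 + \frac{55155}{446714}\right) 71964 = \left(- \frac{137330996295}{446714}\right) 71964 = - \frac{4941443908686690}{223357}$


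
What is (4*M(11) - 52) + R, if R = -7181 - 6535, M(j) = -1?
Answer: -13772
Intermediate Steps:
R = -13716
(4*M(11) - 52) + R = (4*(-1) - 52) - 13716 = (-4 - 52) - 13716 = -56 - 13716 = -13772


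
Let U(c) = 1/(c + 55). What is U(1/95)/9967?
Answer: 95/52087542 ≈ 1.8239e-6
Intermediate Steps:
U(c) = 1/(55 + c)
U(1/95)/9967 = 1/((55 + 1/95)*9967) = (1/9967)/(55 + 1/95) = (1/9967)/(5226/95) = (95/5226)*(1/9967) = 95/52087542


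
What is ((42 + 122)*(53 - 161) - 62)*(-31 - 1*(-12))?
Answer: 337706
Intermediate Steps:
((42 + 122)*(53 - 161) - 62)*(-31 - 1*(-12)) = (164*(-108) - 62)*(-31 + 12) = (-17712 - 62)*(-19) = -17774*(-19) = 337706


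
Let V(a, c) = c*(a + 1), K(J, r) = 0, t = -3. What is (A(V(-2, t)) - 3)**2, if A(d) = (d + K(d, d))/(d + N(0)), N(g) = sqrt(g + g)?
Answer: 4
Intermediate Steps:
V(a, c) = c*(1 + a)
N(g) = sqrt(2)*sqrt(g) (N(g) = sqrt(2*g) = sqrt(2)*sqrt(g))
A(d) = 1 (A(d) = (d + 0)/(d + sqrt(2)*sqrt(0)) = d/(d + sqrt(2)*0) = d/(d + 0) = d/d = 1)
(A(V(-2, t)) - 3)**2 = (1 - 3)**2 = (-2)**2 = 4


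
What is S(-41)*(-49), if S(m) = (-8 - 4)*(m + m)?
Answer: -48216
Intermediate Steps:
S(m) = -24*m
S(-41)*(-49) = -24*(-41)*(-49) = 984*(-49) = -48216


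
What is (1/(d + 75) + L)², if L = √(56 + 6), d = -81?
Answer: 2233/36 - √62/3 ≈ 59.403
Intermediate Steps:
L = √62 ≈ 7.8740
(1/(d + 75) + L)² = (1/(-81 + 75) + √62)² = (1/(-6) + √62)² = (-⅙ + √62)²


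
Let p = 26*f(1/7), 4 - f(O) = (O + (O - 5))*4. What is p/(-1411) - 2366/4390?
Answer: -20815691/21680015 ≈ -0.96013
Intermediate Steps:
f(O) = 24 - 8*O (f(O) = 4 - (O + (O - 5))*4 = 4 - (O + (-5 + O))*4 = 4 - (-5 + 2*O)*4 = 4 - (-20 + 8*O) = 4 + (20 - 8*O) = 24 - 8*O)
p = 4160/7 (p = 26*(24 - 8/7) = 26*(160/7) = 4160/7 ≈ 594.29)
p/(-1411) - 2366/4390 = (4160/7)/(-1411) - 2366/4390 = (4160/7)*(-1/1411) - 2366*1/4390 = -4160/9877 - 1183/2195 = -20815691/21680015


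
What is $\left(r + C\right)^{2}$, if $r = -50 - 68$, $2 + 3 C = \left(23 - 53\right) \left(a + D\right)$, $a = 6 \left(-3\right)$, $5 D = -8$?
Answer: $\frac{53824}{9} \approx 5980.4$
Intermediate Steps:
$D = - \frac{8}{5}$ ($D = \frac{1}{5} \left(-8\right) = - \frac{8}{5} \approx -1.6$)
$a = -18$
$C = \frac{586}{3}$ ($C = - \frac{2}{3} + \frac{\left(23 - 53\right) \left(-18 - \frac{8}{5}\right)}{3} = - \frac{2}{3} + \frac{\left(-30\right) \left(- \frac{98}{5}\right)}{3} = - \frac{2}{3} + \frac{1}{3} \cdot 588 = - \frac{2}{3} + 196 = \frac{586}{3} \approx 195.33$)
$r = -118$
$\left(r + C\right)^{2} = \left(-118 + \frac{586}{3}\right)^{2} = \left(\frac{232}{3}\right)^{2} = \frac{53824}{9}$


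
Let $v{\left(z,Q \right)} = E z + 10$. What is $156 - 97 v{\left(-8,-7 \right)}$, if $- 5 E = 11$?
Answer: $- \frac{12606}{5} \approx -2521.2$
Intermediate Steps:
$E = - \frac{11}{5}$ ($E = \left(- \frac{1}{5}\right) 11 = - \frac{11}{5} \approx -2.2$)
$v{\left(z,Q \right)} = 10 - \frac{11 z}{5}$ ($v{\left(z,Q \right)} = - \frac{11 z}{5} + 10 = 10 - \frac{11 z}{5}$)
$156 - 97 v{\left(-8,-7 \right)} = 156 - 97 \left(10 - - \frac{88}{5}\right) = 156 - 97 \left(10 + \frac{88}{5}\right) = 156 - \frac{13386}{5} = - \frac{12606}{5}$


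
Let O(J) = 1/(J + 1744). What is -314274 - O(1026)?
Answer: -870538981/2770 ≈ -3.1427e+5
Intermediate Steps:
O(J) = 1/(1744 + J)
-314274 - O(1026) = -314274 - 1/(1744 + 1026) = -314274 - 1/2770 = -870538981/2770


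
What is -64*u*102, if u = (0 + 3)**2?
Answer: -58752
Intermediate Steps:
u = 9 (u = 3**2 = 9)
-64*u*102 = -64*9*102 = -576*102 = -58752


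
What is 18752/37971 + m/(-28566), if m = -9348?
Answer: 5497670/6695553 ≈ 0.82109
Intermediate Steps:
18752/37971 + m/(-28566) = 18752/37971 - 9348/(-28566) = 18752*(1/37971) - 9348*(-1/28566) = 18752/37971 + 1558/4761 = 5497670/6695553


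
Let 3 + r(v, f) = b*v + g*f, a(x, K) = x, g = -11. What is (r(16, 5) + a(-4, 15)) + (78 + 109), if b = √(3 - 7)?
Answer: 125 + 32*I ≈ 125.0 + 32.0*I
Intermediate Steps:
b = 2*I (b = √(-4) = 2*I ≈ 2.0*I)
r(v, f) = -3 - 11*f + 2*I*v (r(v, f) = -3 + ((2*I)*v - 11*f) = -3 + (2*I*v - 11*f) = -3 + (-11*f + 2*I*v) = -3 - 11*f + 2*I*v)
(r(16, 5) + a(-4, 15)) + (78 + 109) = ((-3 - 11*5 + 2*I*16) - 4) + (78 + 109) = ((-3 - 55 + 32*I) - 4) + 187 = ((-58 + 32*I) - 4) + 187 = (-62 + 32*I) + 187 = 125 + 32*I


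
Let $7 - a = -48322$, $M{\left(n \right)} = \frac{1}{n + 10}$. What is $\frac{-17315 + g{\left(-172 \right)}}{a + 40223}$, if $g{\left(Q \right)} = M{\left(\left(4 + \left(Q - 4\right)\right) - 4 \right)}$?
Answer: $- \frac{2874291}{14699632} \approx -0.19553$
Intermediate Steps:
$M{\left(n \right)} = \frac{1}{10 + n}$
$g{\left(Q \right)} = \frac{1}{6 + Q}$ ($g{\left(Q \right)} = \frac{1}{10 + \left(\left(4 + \left(Q - 4\right)\right) - 4\right)} = \frac{1}{10 + \left(\left(4 + \left(-4 + Q\right)\right) - 4\right)} = \frac{1}{10 + \left(Q - 4\right)} = \frac{1}{10 + \left(-4 + Q\right)} = \frac{1}{6 + Q}$)
$a = 48329$ ($a = 7 - -48322 = 7 + 48322 = 48329$)
$\frac{-17315 + g{\left(-172 \right)}}{a + 40223} = \frac{-17315 + \frac{1}{6 - 172}}{48329 + 40223} = \frac{-17315 + \frac{1}{-166}}{88552} = \left(-17315 - \frac{1}{166}\right) \frac{1}{88552} = \left(- \frac{2874291}{166}\right) \frac{1}{88552} = - \frac{2874291}{14699632}$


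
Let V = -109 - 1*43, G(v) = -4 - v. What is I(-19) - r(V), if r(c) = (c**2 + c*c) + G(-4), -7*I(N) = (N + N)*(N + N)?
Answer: -324900/7 ≈ -46414.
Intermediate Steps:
I(N) = -4*N**2/7 (I(N) = -(N + N)*(N + N)/7 = -2*N*2*N/7 = -4*N**2/7)
V = -152 (V = -109 - 43 = -152)
r(c) = 2*c**2 (r(c) = (c**2 + c*c) + (-4 - 1*(-4)) = (c**2 + c**2) + (-4 + 4) = 2*c**2 + 0 = 2*c**2)
I(-19) - r(V) = -4/7*(-19)**2 - 2*(-152)**2 = -4/7*361 - 2*23104 = -1444/7 - 1*46208 = -1444/7 - 46208 = -324900/7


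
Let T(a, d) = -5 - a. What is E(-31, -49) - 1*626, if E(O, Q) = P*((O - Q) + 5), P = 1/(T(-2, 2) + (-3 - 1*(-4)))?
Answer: -1275/2 ≈ -637.50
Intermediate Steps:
P = -½ (P = 1/((-5 - 1*(-2)) + (-3 - 1*(-4))) = 1/((-5 + 2) + (-3 + 4)) = 1/(-3 + 1) = 1/(-2) = -½ ≈ -0.50000)
E(O, Q) = -5/2 + Q/2 - O/2 (E(O, Q) = -((O - Q) + 5)/2 = -(5 + O - Q)/2 = -5/2 + Q/2 - O/2)
E(-31, -49) - 1*626 = (-5/2 + (½)*(-49) - ½*(-31)) - 1*626 = (-5/2 - 49/2 + 31/2) - 626 = -23/2 - 626 = -1275/2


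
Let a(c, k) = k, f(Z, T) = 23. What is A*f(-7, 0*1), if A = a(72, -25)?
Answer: -575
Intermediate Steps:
A = -25
A*f(-7, 0*1) = -25*23 = -575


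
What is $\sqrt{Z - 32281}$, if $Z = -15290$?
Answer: $i \sqrt{47571} \approx 218.11 i$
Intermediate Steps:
$\sqrt{Z - 32281} = \sqrt{-15290 - 32281} = \sqrt{-47571} = i \sqrt{47571}$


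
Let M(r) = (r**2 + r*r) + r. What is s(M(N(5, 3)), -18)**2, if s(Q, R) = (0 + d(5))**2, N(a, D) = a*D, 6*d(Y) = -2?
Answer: 1/81 ≈ 0.012346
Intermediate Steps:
d(Y) = -1/3 (d(Y) = (1/6)*(-2) = -1/3)
N(a, D) = D*a
M(r) = r + 2*r**2 (M(r) = (r**2 + r**2) + r = 2*r**2 + r = r + 2*r**2)
s(Q, R) = 1/9 (s(Q, R) = (0 - 1/3)**2 = (-1/3)**2 = 1/9)
s(M(N(5, 3)), -18)**2 = (1/9)**2 = 1/81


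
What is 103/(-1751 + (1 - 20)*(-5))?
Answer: -103/1656 ≈ -0.062198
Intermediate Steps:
103/(-1751 + (1 - 20)*(-5)) = 103/(-1751 - 19*(-5)) = 103/(-1751 + 95) = 103/(-1656) = -1/1656*103 = -103/1656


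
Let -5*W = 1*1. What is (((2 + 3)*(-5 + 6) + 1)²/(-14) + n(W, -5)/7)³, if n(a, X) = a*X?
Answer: -4913/343 ≈ -14.324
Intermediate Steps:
W = -⅕ (W = -1/5 = -⅕*1 = -⅕ ≈ -0.20000)
n(a, X) = X*a
(((2 + 3)*(-5 + 6) + 1)²/(-14) + n(W, -5)/7)³ = (((2 + 3)*(-5 + 6) + 1)²/(-14) - 5*(-⅕)/7)³ = ((5*1 + 1)²*(-1/14) + 1*(⅐))³ = ((5 + 1)²*(-1/14) + ⅐)³ = (6²*(-1/14) + ⅐)³ = (36*(-1/14) + ⅐)³ = (-18/7 + ⅐)³ = (-17/7)³ = -4913/343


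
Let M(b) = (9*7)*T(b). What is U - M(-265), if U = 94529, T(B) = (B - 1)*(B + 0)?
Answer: -4346341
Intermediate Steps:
T(B) = B*(-1 + B) (T(B) = (-1 + B)*B = B*(-1 + B))
M(b) = 63*b*(-1 + b) (M(b) = (9*7)*(b*(-1 + b)) = 63*(b*(-1 + b)) = 63*b*(-1 + b))
U - M(-265) = 94529 - 63*(-265)*(-1 - 265) = 94529 - 63*(-265)*(-266) = 94529 - 1*4440870 = 94529 - 4440870 = -4346341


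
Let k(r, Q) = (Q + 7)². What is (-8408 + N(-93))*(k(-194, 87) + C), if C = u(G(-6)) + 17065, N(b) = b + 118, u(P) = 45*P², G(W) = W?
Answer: -230708543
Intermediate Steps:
k(r, Q) = (7 + Q)²
N(b) = 118 + b
C = 18685 (C = 45*(-6)² + 17065 = 45*36 + 17065 = 1620 + 17065 = 18685)
(-8408 + N(-93))*(k(-194, 87) + C) = (-8408 + (118 - 93))*((7 + 87)² + 18685) = (-8408 + 25)*(94² + 18685) = -8383*(8836 + 18685) = -8383*27521 = -230708543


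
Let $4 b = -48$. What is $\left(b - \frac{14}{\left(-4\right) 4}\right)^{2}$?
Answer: $\frac{7921}{64} \approx 123.77$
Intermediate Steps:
$b = -12$ ($b = \frac{1}{4} \left(-48\right) = -12$)
$\left(b - \frac{14}{\left(-4\right) 4}\right)^{2} = \left(-12 - \frac{14}{\left(-4\right) 4}\right)^{2} = \left(-12 - \frac{14}{-16}\right)^{2} = \left(-12 - - \frac{7}{8}\right)^{2} = \left(-12 + \frac{7}{8}\right)^{2} = \left(- \frac{89}{8}\right)^{2} = \frac{7921}{64}$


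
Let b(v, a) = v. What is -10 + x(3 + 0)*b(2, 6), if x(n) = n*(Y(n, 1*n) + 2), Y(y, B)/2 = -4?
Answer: -46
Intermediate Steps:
Y(y, B) = -8 (Y(y, B) = 2*(-4) = -8)
x(n) = -6*n (x(n) = n*(-8 + 2) = n*(-6) = -6*n)
-10 + x(3 + 0)*b(2, 6) = -10 - 6*(3 + 0)*2 = -10 - 6*3*2 = -10 - 18*2 = -10 - 36 = -46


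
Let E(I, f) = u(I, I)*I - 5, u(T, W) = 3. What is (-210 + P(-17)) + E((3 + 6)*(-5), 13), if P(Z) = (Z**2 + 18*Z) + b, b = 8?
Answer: -359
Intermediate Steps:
P(Z) = 8 + Z**2 + 18*Z (P(Z) = (Z**2 + 18*Z) + 8 = 8 + Z**2 + 18*Z)
E(I, f) = -5 + 3*I (E(I, f) = 3*I - 5 = -5 + 3*I)
(-210 + P(-17)) + E((3 + 6)*(-5), 13) = (-210 + (8 + (-17)**2 + 18*(-17))) + (-5 + 3*((3 + 6)*(-5))) = (-210 + (8 + 289 - 306)) + (-5 + 3*(9*(-5))) = (-210 - 9) + (-5 + 3*(-45)) = -219 + (-5 - 135) = -219 - 140 = -359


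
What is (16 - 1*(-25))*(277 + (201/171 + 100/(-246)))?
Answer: 216382/19 ≈ 11389.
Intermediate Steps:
(16 - 1*(-25))*(277 + (201/171 + 100/(-246))) = (16 + 25)*(277 + (201*(1/171) + 100*(-1/246))) = 41*(277 + (67/57 - 50/123)) = 41*(277 + 599/779) = 41*(216382/779) = 216382/19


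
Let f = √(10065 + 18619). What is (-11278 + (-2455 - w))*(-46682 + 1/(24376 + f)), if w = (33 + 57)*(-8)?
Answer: 90234124529144596/148540173 + 13013*√7171/297080346 ≈ 6.0747e+8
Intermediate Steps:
w = -720 (w = 90*(-8) = -720)
f = 2*√7171 (f = √28684 = 2*√7171 ≈ 169.36)
(-11278 + (-2455 - w))*(-46682 + 1/(24376 + f)) = (-11278 + (-2455 - 1*(-720)))*(-46682 + 1/(24376 + 2*√7171)) = (-11278 + (-2455 + 720))*(-46682 + 1/(24376 + 2*√7171)) = (-11278 - 1735)*(-46682 + 1/(24376 + 2*√7171)) = -13013*(-46682 + 1/(24376 + 2*√7171)) = 607472866 - 13013/(24376 + 2*√7171)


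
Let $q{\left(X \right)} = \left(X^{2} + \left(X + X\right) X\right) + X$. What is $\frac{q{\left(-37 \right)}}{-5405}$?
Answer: $- \frac{814}{1081} \approx -0.75301$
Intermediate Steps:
$q{\left(X \right)} = X + 3 X^{2}$ ($q{\left(X \right)} = \left(X^{2} + 2 X X\right) + X = \left(X^{2} + 2 X^{2}\right) + X = 3 X^{2} + X = X + 3 X^{2}$)
$\frac{q{\left(-37 \right)}}{-5405} = \frac{\left(-37\right) \left(1 + 3 \left(-37\right)\right)}{-5405} = - 37 \left(1 - 111\right) \left(- \frac{1}{5405}\right) = \left(-37\right) \left(-110\right) \left(- \frac{1}{5405}\right) = 4070 \left(- \frac{1}{5405}\right) = - \frac{814}{1081}$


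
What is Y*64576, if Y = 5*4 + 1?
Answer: 1356096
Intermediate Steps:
Y = 21 (Y = 20 + 1 = 21)
Y*64576 = 21*64576 = 1356096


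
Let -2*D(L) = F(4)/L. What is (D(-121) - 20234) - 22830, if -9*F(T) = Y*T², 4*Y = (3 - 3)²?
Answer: -43064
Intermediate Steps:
Y = 0 (Y = (3 - 3)²/4 = (¼)*0² = (¼)*0 = 0)
F(T) = 0 (F(T) = -0*T² = -⅑*0 = 0)
D(L) = 0 (D(L) = -0/L = -½*0 = 0)
(D(-121) - 20234) - 22830 = (0 - 20234) - 22830 = -20234 - 22830 = -43064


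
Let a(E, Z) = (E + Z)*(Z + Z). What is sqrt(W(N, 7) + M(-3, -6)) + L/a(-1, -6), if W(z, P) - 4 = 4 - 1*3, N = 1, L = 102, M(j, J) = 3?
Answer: 17/14 + 2*sqrt(2) ≈ 4.0427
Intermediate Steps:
a(E, Z) = 2*Z*(E + Z) (a(E, Z) = (E + Z)*(2*Z) = 2*Z*(E + Z))
W(z, P) = 5 (W(z, P) = 4 + (4 - 1*3) = 4 + (4 - 3) = 4 + 1 = 5)
sqrt(W(N, 7) + M(-3, -6)) + L/a(-1, -6) = sqrt(5 + 3) + 102/(2*(-6)*(-1 - 6)) = sqrt(8) + 102/(2*(-6)*(-7)) = 2*sqrt(2) + 102/84 = 2*sqrt(2) + (1/84)*102 = 2*sqrt(2) + 17/14 = 17/14 + 2*sqrt(2)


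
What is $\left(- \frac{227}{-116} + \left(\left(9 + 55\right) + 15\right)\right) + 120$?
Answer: $\frac{23311}{116} \approx 200.96$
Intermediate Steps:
$\left(- \frac{227}{-116} + \left(\left(9 + 55\right) + 15\right)\right) + 120 = \left(\left(-227\right) \left(- \frac{1}{116}\right) + \left(64 + 15\right)\right) + 120 = \left(\frac{227}{116} + 79\right) + 120 = \frac{9391}{116} + 120 = \frac{23311}{116}$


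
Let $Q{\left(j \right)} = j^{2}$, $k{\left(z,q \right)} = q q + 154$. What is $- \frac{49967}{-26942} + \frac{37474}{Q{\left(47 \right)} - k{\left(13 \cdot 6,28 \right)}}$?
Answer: $\frac{26173965}{835202} \approx 31.338$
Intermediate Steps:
$k{\left(z,q \right)} = 154 + q^{2}$ ($k{\left(z,q \right)} = q^{2} + 154 = 154 + q^{2}$)
$- \frac{49967}{-26942} + \frac{37474}{Q{\left(47 \right)} - k{\left(13 \cdot 6,28 \right)}} = - \frac{49967}{-26942} + \frac{37474}{47^{2} - \left(154 + 28^{2}\right)} = \left(-49967\right) \left(- \frac{1}{26942}\right) + \frac{37474}{2209 - \left(154 + 784\right)} = \frac{49967}{26942} + \frac{37474}{2209 - 938} = \frac{49967}{26942} + \frac{37474}{1271} = \frac{49967}{26942} + 37474 \cdot \frac{1}{1271} = \frac{49967}{26942} + \frac{914}{31} = \frac{26173965}{835202}$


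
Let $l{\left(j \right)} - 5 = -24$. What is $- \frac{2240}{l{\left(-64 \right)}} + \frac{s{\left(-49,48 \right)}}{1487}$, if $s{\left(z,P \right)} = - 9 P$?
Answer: $\frac{3322672}{28253} \approx 117.6$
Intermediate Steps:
$l{\left(j \right)} = -19$ ($l{\left(j \right)} = 5 - 24 = -19$)
$- \frac{2240}{l{\left(-64 \right)}} + \frac{s{\left(-49,48 \right)}}{1487} = - \frac{2240}{-19} + \frac{\left(-9\right) 48}{1487} = \left(-2240\right) \left(- \frac{1}{19}\right) - \frac{432}{1487} = \frac{2240}{19} - \frac{432}{1487} = \frac{3322672}{28253}$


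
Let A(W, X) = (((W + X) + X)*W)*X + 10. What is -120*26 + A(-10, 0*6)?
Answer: -3110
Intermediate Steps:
A(W, X) = 10 + W*X*(W + 2*X) (A(W, X) = ((W + 2*X)*W)*X + 10 = (W*(W + 2*X))*X + 10 = W*X*(W + 2*X) + 10 = 10 + W*X*(W + 2*X))
-120*26 + A(-10, 0*6) = -120*26 + (10 + (0*6)*(-10)**2 + 2*(-10)*(0*6)**2) = -3120 + (10 + 0*100 + 2*(-10)*0**2) = -3120 + (10 + 0 + 2*(-10)*0) = -3120 + (10 + 0 + 0) = -3120 + 10 = -3110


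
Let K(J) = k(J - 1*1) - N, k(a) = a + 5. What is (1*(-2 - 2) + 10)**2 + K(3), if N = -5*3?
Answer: 58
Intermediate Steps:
k(a) = 5 + a
N = -15
K(J) = 19 + J (K(J) = (5 + (J - 1*1)) - 1*(-15) = (5 + (J - 1)) + 15 = (5 + (-1 + J)) + 15 = (4 + J) + 15 = 19 + J)
(1*(-2 - 2) + 10)**2 + K(3) = (1*(-2 - 2) + 10)**2 + (19 + 3) = (1*(-4) + 10)**2 + 22 = (-4 + 10)**2 + 22 = 6**2 + 22 = 36 + 22 = 58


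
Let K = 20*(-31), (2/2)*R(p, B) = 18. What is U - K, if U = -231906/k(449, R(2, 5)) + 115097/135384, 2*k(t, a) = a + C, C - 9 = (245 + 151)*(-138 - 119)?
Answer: 319066045099/510172040 ≈ 625.41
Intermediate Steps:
R(p, B) = 18
K = -620
C = -101763 (C = 9 + (245 + 151)*(-138 - 119) = 9 + 396*(-257) = 9 - 101772 = -101763)
k(t, a) = -101763/2 + a/2 (k(t, a) = (a - 101763)/2 = (-101763 + a)/2 = -101763/2 + a/2)
U = 2759380299/510172040 (U = -231906/(-101763/2 + (1/2)*18) + 115097/135384 = -231906/(-101763/2 + 9) + 115097*(1/135384) = -231906/(-101745/2) + 115097/135384 = -231906*(-2/101745) + 115097/135384 = 154604/33915 + 115097/135384 = 2759380299/510172040 ≈ 5.4087)
U - K = 2759380299/510172040 - 1*(-620) = 2759380299/510172040 + 620 = 319066045099/510172040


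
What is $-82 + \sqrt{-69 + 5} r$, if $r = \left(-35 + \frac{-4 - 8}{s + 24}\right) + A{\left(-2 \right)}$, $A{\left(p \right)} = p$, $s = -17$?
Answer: $-82 - \frac{2168 i}{7} \approx -82.0 - 309.71 i$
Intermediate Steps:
$r = - \frac{271}{7}$ ($r = \left(-35 + \frac{-4 - 8}{-17 + 24}\right) - 2 = \left(-35 - \frac{12}{7}\right) - 2 = - \frac{257}{7} - 2 = - \frac{271}{7} \approx -38.714$)
$-82 + \sqrt{-69 + 5} r = -82 + \sqrt{-69 + 5} \left(- \frac{271}{7}\right) = -82 + \sqrt{-64} \left(- \frac{271}{7}\right) = -82 + 8 i \left(- \frac{271}{7}\right) = -82 - \frac{2168 i}{7}$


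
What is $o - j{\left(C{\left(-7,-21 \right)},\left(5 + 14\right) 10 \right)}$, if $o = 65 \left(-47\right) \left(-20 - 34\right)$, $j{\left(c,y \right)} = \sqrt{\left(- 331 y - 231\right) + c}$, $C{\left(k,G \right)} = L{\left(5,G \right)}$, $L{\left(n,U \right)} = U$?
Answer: $164970 - i \sqrt{63142} \approx 1.6497 \cdot 10^{5} - 251.28 i$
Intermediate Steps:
$C{\left(k,G \right)} = G$
$j{\left(c,y \right)} = \sqrt{-231 + c - 331 y}$ ($j{\left(c,y \right)} = \sqrt{\left(-231 - 331 y\right) + c} = \sqrt{-231 + c - 331 y}$)
$o = 164970$ ($o = \left(-3055\right) \left(-54\right) = 164970$)
$o - j{\left(C{\left(-7,-21 \right)},\left(5 + 14\right) 10 \right)} = 164970 - \sqrt{-231 - 21 - 331 \left(5 + 14\right) 10} = 164970 - \sqrt{-231 - 21 - 331 \cdot 19 \cdot 10} = 164970 - \sqrt{-231 - 21 - 62890} = 164970 - \sqrt{-63142} = 164970 - i \sqrt{63142}$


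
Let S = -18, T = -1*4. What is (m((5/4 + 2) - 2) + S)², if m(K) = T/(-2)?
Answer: 256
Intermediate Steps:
T = -4
m(K) = 2 (m(K) = -4/(-2) = -4*(-½) = 2)
(m((5/4 + 2) - 2) + S)² = (2 - 18)² = (-16)² = 256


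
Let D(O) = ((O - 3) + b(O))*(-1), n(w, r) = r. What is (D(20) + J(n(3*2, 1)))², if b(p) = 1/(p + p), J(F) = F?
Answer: 410881/1600 ≈ 256.80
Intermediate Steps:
b(p) = 1/(2*p)
D(O) = 3 - O - 1/(2*O) (D(O) = ((O - 3) + 1/(2*O))*(-1) = ((-3 + O) + 1/(2*O))*(-1) = (-3 + O + 1/(2*O))*(-1) = 3 - O - 1/(2*O))
(D(20) + J(n(3*2, 1)))² = ((3 - 1*20 - ½/20) + 1)² = ((3 - 20 - ½*1/20) + 1)² = ((3 - 20 - 1/40) + 1)² = (-681/40 + 1)² = (-641/40)² = 410881/1600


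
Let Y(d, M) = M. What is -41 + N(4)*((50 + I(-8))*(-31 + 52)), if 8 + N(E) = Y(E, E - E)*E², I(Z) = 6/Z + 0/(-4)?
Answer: -8315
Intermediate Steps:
I(Z) = 6/Z (I(Z) = 6/Z + 0*(-¼) = 6/Z + 0 = 6/Z)
N(E) = -8 (N(E) = -8 + (E - E)*E² = -8 + 0*E² = -8 + 0 = -8)
-41 + N(4)*((50 + I(-8))*(-31 + 52)) = -41 - 8*(50 + 6/(-8))*(-31 + 52) = -41 - 8*(50 + 6*(-⅛))*21 = -41 - 8*(50 - ¾)*21 = -41 - 394*21 = -41 - 8*4137/4 = -41 - 8274 = -8315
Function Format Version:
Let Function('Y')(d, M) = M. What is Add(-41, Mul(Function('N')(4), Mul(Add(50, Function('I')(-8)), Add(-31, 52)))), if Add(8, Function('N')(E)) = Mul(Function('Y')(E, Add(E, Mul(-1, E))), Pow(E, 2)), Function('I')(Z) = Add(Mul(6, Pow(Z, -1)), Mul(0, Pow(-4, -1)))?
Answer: -8315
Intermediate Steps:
Function('I')(Z) = Mul(6, Pow(Z, -1)) (Function('I')(Z) = Add(Mul(6, Pow(Z, -1)), Mul(0, Rational(-1, 4))) = Add(Mul(6, Pow(Z, -1)), 0) = Mul(6, Pow(Z, -1)))
Function('N')(E) = -8 (Function('N')(E) = Add(-8, Mul(Add(E, Mul(-1, E)), Pow(E, 2))) = Add(-8, Mul(0, Pow(E, 2))) = Add(-8, 0) = -8)
Add(-41, Mul(Function('N')(4), Mul(Add(50, Function('I')(-8)), Add(-31, 52)))) = Add(-41, Mul(-8, Mul(Add(50, Mul(6, Pow(-8, -1))), Add(-31, 52)))) = Add(-41, Mul(-8, Mul(Add(50, Mul(6, Rational(-1, 8))), 21))) = Add(-41, Mul(-8, Mul(Add(50, Rational(-3, 4)), 21))) = Add(-41, Mul(-8, Mul(Rational(197, 4), 21))) = Add(-41, Mul(-8, Rational(4137, 4))) = Add(-41, -8274) = -8315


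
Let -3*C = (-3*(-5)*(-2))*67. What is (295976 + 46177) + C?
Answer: 342823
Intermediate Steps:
C = 670 (C = --3*(-5)*(-2)*67/3 = -15*(-2)*67/3 = -(-10)*67 = -⅓*(-2010) = 670)
(295976 + 46177) + C = (295976 + 46177) + 670 = 342153 + 670 = 342823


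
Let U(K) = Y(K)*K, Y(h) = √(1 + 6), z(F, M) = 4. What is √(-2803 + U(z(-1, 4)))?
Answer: √(-2803 + 4*√7) ≈ 52.843*I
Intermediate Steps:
Y(h) = √7
U(K) = K*√7 (U(K) = √7*K = K*√7)
√(-2803 + U(z(-1, 4))) = √(-2803 + 4*√7)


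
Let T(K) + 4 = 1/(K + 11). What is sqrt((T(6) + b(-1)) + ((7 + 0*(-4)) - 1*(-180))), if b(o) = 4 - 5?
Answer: sqrt(52615)/17 ≈ 13.493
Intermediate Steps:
T(K) = -4 + 1/(11 + K) (T(K) = -4 + 1/(K + 11) = -4 + 1/(11 + K))
b(o) = -1
sqrt((T(6) + b(-1)) + ((7 + 0*(-4)) - 1*(-180))) = sqrt(((-43 - 4*6)/(11 + 6) - 1) + ((7 + 0*(-4)) - 1*(-180))) = sqrt(((-43 - 24)/17 - 1) + ((7 + 0) + 180)) = sqrt(((1/17)*(-67) - 1) + (7 + 180)) = sqrt((-67/17 - 1) + 187) = sqrt(-84/17 + 187) = sqrt(3095/17) = sqrt(52615)/17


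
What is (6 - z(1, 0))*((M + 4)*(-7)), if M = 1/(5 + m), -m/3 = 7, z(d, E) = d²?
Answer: -2205/16 ≈ -137.81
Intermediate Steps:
m = -21 (m = -3*7 = -21)
M = -1/16 (M = 1/(5 - 21) = 1/(-16) = -1/16 ≈ -0.062500)
(6 - z(1, 0))*((M + 4)*(-7)) = (6 - 1*1²)*((-1/16 + 4)*(-7)) = (6 - 1*1)*((63/16)*(-7)) = (6 - 1)*(-441/16) = 5*(-441/16) = -2205/16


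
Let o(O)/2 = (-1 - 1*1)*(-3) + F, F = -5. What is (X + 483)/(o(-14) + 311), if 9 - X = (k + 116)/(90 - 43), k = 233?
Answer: 22775/14711 ≈ 1.5482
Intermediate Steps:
X = 74/47 (X = 9 - (233 + 116)/(90 - 43) = 9 - 349/47 = 74/47 ≈ 1.5745)
o(O) = 2 (o(O) = 2*((-1 - 1*1)*(-3) - 5) = 2*((-1 - 1)*(-3) - 5) = 2*(-2*(-3) - 5) = 2*(6 - 5) = 2*1 = 2)
(X + 483)/(o(-14) + 311) = (74/47 + 483)/(2 + 311) = (22775/47)/313 = (22775/47)*(1/313) = 22775/14711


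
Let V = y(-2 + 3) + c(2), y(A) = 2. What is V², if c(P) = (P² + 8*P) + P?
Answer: 576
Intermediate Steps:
c(P) = P² + 9*P
V = 24 (V = 2 + 2*(9 + 2) = 2 + 2*11 = 2 + 22 = 24)
V² = 24² = 576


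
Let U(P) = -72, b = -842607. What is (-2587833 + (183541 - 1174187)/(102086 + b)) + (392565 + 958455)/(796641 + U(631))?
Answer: -508832992205779341/196625357483 ≈ -2.5878e+6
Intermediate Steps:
(-2587833 + (183541 - 1174187)/(102086 + b)) + (392565 + 958455)/(796641 + U(631)) = (-2587833 + (183541 - 1174187)/(102086 - 842607)) + (392565 + 958455)/(796641 - 72) = (-2587833 - 990646/(-740521)) + 1351020/796569 = (-2587833 - 990646*(-1/740521)) + 1351020*(1/796569) = (-2587833 + 990646/740521) + 450340/265523 = -1916343690347/740521 + 450340/265523 = -508832992205779341/196625357483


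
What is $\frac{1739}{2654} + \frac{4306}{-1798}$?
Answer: $- \frac{4150701}{2385946} \approx -1.7396$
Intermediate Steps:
$\frac{1739}{2654} + \frac{4306}{-1798} = 1739 \cdot \frac{1}{2654} + 4306 \left(- \frac{1}{1798}\right) = \frac{1739}{2654} - \frac{2153}{899} = - \frac{4150701}{2385946}$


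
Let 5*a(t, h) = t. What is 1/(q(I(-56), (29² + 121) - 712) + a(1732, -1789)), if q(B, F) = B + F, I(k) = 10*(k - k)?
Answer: 5/2982 ≈ 0.0016767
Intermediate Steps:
a(t, h) = t/5
I(k) = 0 (I(k) = 10*0 = 0)
1/(q(I(-56), (29² + 121) - 712) + a(1732, -1789)) = 1/((0 + ((29² + 121) - 712)) + (⅕)*1732) = 1/((0 + ((841 + 121) - 712)) + 1732/5) = 1/((0 + (962 - 712)) + 1732/5) = 1/((0 + 250) + 1732/5) = 1/(250 + 1732/5) = 1/(2982/5) = 5/2982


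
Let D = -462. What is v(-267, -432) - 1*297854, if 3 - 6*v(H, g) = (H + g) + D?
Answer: -297660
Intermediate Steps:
v(H, g) = 155/2 - H/6 - g/6 (v(H, g) = ½ - ((H + g) - 462)/6 = ½ - (-462 + H + g)/6 = ½ + (77 - H/6 - g/6) = 155/2 - H/6 - g/6)
v(-267, -432) - 1*297854 = (155/2 - ⅙*(-267) - ⅙*(-432)) - 1*297854 = (155/2 + 89/2 + 72) - 297854 = 194 - 297854 = -297660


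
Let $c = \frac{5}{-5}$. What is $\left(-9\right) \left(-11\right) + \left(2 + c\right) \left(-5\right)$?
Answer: $94$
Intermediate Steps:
$c = -1$ ($c = 5 \left(- \frac{1}{5}\right) = -1$)
$\left(-9\right) \left(-11\right) + \left(2 + c\right) \left(-5\right) = \left(-9\right) \left(-11\right) + \left(2 - 1\right) \left(-5\right) = 99 + 1 \left(-5\right) = 99 - 5 = 94$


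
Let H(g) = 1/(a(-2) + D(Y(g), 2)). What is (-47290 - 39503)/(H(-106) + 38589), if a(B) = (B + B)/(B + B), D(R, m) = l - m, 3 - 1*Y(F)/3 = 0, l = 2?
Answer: -86793/38590 ≈ -2.2491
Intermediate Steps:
Y(F) = 9 (Y(F) = 9 - 3*0 = 9 + 0 = 9)
D(R, m) = 2 - m
a(B) = 1 (a(B) = (2*B)/((2*B)) = (2*B)*(1/(2*B)) = 1)
H(g) = 1 (H(g) = 1/(1 + (2 - 1*2)) = 1/(1 + (2 - 2)) = 1/(1 + 0) = 1/1 = 1)
(-47290 - 39503)/(H(-106) + 38589) = (-47290 - 39503)/(1 + 38589) = -86793/38590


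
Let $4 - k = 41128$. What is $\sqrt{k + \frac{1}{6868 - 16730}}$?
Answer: $\frac{i \sqrt{3999680935318}}{9862} \approx 202.79 i$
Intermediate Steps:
$k = -41124$ ($k = 4 - 41128 = -41124$)
$\sqrt{k + \frac{1}{6868 - 16730}} = \sqrt{-41124 + \frac{1}{6868 - 16730}} = \sqrt{-41124 + \frac{1}{-9862}} = \sqrt{-41124 - \frac{1}{9862}} = \sqrt{- \frac{405564889}{9862}} = \frac{i \sqrt{3999680935318}}{9862}$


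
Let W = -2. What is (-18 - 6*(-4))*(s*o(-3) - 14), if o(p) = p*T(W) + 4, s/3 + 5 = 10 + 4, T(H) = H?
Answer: 1536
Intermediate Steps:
s = 27 (s = -15 + 3*(10 + 4) = -15 + 3*14 = -15 + 42 = 27)
o(p) = 4 - 2*p (o(p) = p*(-2) + 4 = -2*p + 4 = 4 - 2*p)
(-18 - 6*(-4))*(s*o(-3) - 14) = (-18 - 6*(-4))*(27*(4 - 2*(-3)) - 14) = (-18 - 1*(-24))*(27*(4 + 6) - 14) = (-18 + 24)*(27*10 - 14) = 6*(270 - 14) = 6*256 = 1536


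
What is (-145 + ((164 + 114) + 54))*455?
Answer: 85085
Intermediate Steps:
(-145 + ((164 + 114) + 54))*455 = (-145 + (278 + 54))*455 = (-145 + 332)*455 = 187*455 = 85085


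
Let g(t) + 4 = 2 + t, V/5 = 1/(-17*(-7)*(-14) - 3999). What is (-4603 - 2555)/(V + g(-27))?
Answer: 4055007/16429 ≈ 246.82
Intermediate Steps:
V = -1/1133 (V = 5/(-17*(-7)*(-14) - 3999) = 5/(119*(-14) - 3999) = 5/(-1666 - 3999) = 5/(-5665) = 5*(-1/5665) = -1/1133 ≈ -0.00088261)
g(t) = -2 + t (g(t) = -4 + (2 + t) = -2 + t)
(-4603 - 2555)/(V + g(-27)) = (-4603 - 2555)/(-1/1133 + (-2 - 27)) = -7158/(-1/1133 - 29) = -7158/(-32858/1133) = -7158*(-1133/32858) = 4055007/16429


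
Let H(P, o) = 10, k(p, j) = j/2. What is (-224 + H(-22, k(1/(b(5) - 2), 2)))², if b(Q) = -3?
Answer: 45796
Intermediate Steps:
k(p, j) = j/2 (k(p, j) = j*(½) = j/2)
(-224 + H(-22, k(1/(b(5) - 2), 2)))² = (-224 + 10)² = (-214)² = 45796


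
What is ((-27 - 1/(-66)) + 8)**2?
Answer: 1570009/4356 ≈ 360.42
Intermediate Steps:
((-27 - 1/(-66)) + 8)**2 = ((-27 - 1*(-1/66)) + 8)**2 = ((-27 + 1/66) + 8)**2 = (-1781/66 + 8)**2 = (-1253/66)**2 = 1570009/4356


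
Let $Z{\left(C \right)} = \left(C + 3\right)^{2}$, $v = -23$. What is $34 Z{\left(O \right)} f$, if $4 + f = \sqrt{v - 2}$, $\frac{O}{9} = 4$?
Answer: $-206856 + 258570 i \approx -2.0686 \cdot 10^{5} + 2.5857 \cdot 10^{5} i$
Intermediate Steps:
$O = 36$ ($O = 9 \cdot 4 = 36$)
$f = -4 + 5 i$ ($f = -4 + \sqrt{-23 - 2} = -4 + \sqrt{-25} = -4 + 5 i \approx -4.0 + 5.0 i$)
$Z{\left(C \right)} = \left(3 + C\right)^{2}$
$34 Z{\left(O \right)} f = 34 \left(3 + 36\right)^{2} \left(-4 + 5 i\right) = 34 \cdot 39^{2} \left(-4 + 5 i\right) = 34 \cdot 1521 \left(-4 + 5 i\right) = 51714 \left(-4 + 5 i\right) = -206856 + 258570 i$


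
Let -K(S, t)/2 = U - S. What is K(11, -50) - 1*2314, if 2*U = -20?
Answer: -2272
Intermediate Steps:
U = -10 (U = (½)*(-20) = -10)
K(S, t) = 20 + 2*S (K(S, t) = -2*(-10 - S) = 20 + 2*S)
K(11, -50) - 1*2314 = (20 + 2*11) - 1*2314 = (20 + 22) - 2314 = 42 - 2314 = -2272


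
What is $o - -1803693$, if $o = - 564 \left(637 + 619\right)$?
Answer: $1095309$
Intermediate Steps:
$o = -708384$ ($o = \left(-564\right) 1256 = -708384$)
$o - -1803693 = -708384 - -1803693 = -708384 + 1803693 = 1095309$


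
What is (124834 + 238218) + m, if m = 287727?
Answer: 650779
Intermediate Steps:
(124834 + 238218) + m = (124834 + 238218) + 287727 = 363052 + 287727 = 650779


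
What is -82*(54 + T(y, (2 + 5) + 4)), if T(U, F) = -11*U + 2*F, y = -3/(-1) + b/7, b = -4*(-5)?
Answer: -6642/7 ≈ -948.86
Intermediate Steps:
b = 20
y = 41/7 (y = -3/(-1) + 20/7 = -3*(-1) + 20*(1/7) = 3 + 20/7 = 41/7 ≈ 5.8571)
-82*(54 + T(y, (2 + 5) + 4)) = -82*(54 + (-11*41/7 + 2*((2 + 5) + 4))) = -82*(54 + (-451/7 + 2*(7 + 4))) = -82*(54 + (-451/7 + 2*11)) = -82*(54 + (-451/7 + 22)) = -82*(54 - 297/7) = -82*81/7 = -6642/7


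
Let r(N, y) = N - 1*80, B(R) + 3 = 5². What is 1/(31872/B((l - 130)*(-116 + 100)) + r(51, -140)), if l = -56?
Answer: 11/15617 ≈ 0.00070436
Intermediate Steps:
B(R) = 22 (B(R) = -3 + 5² = -3 + 25 = 22)
r(N, y) = -80 + N (r(N, y) = N - 80 = -80 + N)
1/(31872/B((l - 130)*(-116 + 100)) + r(51, -140)) = 1/(31872/22 + (-80 + 51)) = 1/(31872*(1/22) - 29) = 1/(15936/11 - 29) = 1/(15617/11) = 11/15617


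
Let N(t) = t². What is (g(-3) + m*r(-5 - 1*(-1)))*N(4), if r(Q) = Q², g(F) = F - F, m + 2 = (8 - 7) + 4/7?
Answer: -768/7 ≈ -109.71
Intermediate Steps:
m = -3/7 (m = -2 + ((8 - 7) + 4/7) = -2 + (1 + 4*(⅐)) = -2 + (1 + 4/7) = -2 + 11/7 = -3/7 ≈ -0.42857)
g(F) = 0
(g(-3) + m*r(-5 - 1*(-1)))*N(4) = (0 - 3*(-5 - 1*(-1))²/7)*4² = (0 - 3*(-5 + 1)²/7)*16 = (0 - 3/7*(-4)²)*16 = (0 - 3/7*16)*16 = (0 - 48/7)*16 = -48/7*16 = -768/7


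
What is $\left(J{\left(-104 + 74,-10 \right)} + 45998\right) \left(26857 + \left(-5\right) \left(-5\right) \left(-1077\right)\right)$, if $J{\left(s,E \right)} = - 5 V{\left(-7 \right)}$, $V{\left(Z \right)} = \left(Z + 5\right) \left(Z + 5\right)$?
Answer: $-3126504$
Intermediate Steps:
$V{\left(Z \right)} = \left(5 + Z\right)^{2}$ ($V{\left(Z \right)} = \left(5 + Z\right) \left(5 + Z\right) = \left(5 + Z\right)^{2}$)
$J{\left(s,E \right)} = -20$ ($J{\left(s,E \right)} = - 5 \left(5 - 7\right)^{2} = - 5 \left(-2\right)^{2} = \left(-5\right) 4 = -20$)
$\left(J{\left(-104 + 74,-10 \right)} + 45998\right) \left(26857 + \left(-5\right) \left(-5\right) \left(-1077\right)\right) = \left(-20 + 45998\right) \left(26857 + \left(-5\right) \left(-5\right) \left(-1077\right)\right) = 45978 \left(26857 + 25 \left(-1077\right)\right) = 45978 \left(26857 - 26925\right) = 45978 \left(-68\right) = -3126504$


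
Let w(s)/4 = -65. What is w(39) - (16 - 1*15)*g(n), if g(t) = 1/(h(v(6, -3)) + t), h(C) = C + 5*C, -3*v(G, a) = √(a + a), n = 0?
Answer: -260 - I*√6/12 ≈ -260.0 - 0.20412*I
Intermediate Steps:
w(s) = -260 (w(s) = 4*(-65) = -260)
v(G, a) = -√2*√a/3 (v(G, a) = -√(a + a)/3 = -√2*√a/3)
h(C) = 6*C
g(t) = 1/(t - 2*I*√6) (g(t) = 1/(6*(-√2*√(-3)/3) + t) = 1/(6*(-√2*I*√3/3) + t) = 1/(6*(-I*√6/3) + t) = 1/(-2*I*√6 + t) = 1/(t - 2*I*√6))
w(39) - (16 - 1*15)*g(n) = -260 - (16 - 1*15)/(0 - 2*I*√6) = -260 - (16 - 15)/((-2*I*√6)) = -260 - I*√6/12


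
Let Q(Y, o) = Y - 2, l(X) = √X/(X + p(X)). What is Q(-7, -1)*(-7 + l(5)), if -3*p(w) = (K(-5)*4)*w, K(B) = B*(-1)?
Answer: 63 + 27*√5/85 ≈ 63.710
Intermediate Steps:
K(B) = -B
p(w) = -20*w/3 (p(w) = --1*(-5)*4*w/3 = -5*4*w/3 = -20*w/3)
l(X) = -3/(17*√X) (l(X) = √X/(X - 20*X/3) = √X/((-17*X/3)) = (-3/(17*X))*√X = -3/(17*√X))
Q(Y, o) = -2 + Y
Q(-7, -1)*(-7 + l(5)) = (-2 - 7)*(-7 - 3*√5/85) = -9*(-7 - 3*√5/85) = 63 + 27*√5/85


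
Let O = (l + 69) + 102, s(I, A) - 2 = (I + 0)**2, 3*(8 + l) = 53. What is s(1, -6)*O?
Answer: 542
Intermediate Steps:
l = 29/3 (l = -8 + (1/3)*53 = -8 + 53/3 = 29/3 ≈ 9.6667)
s(I, A) = 2 + I**2 (s(I, A) = 2 + (I + 0)**2 = 2 + I**2)
O = 542/3 (O = (29/3 + 69) + 102 = 236/3 + 102 = 542/3 ≈ 180.67)
s(1, -6)*O = (2 + 1**2)*(542/3) = (2 + 1)*(542/3) = 3*(542/3) = 542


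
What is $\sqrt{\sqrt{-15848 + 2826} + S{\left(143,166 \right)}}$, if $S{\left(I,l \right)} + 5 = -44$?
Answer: $\sqrt{-49 + i \sqrt{13022}} \approx 6.1314 + 9.3056 i$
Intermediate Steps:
$S{\left(I,l \right)} = -49$ ($S{\left(I,l \right)} = -5 - 44 = -49$)
$\sqrt{\sqrt{-15848 + 2826} + S{\left(143,166 \right)}} = \sqrt{\sqrt{-15848 + 2826} - 49} = \sqrt{\sqrt{-13022} - 49} = \sqrt{i \sqrt{13022} - 49} = \sqrt{-49 + i \sqrt{13022}}$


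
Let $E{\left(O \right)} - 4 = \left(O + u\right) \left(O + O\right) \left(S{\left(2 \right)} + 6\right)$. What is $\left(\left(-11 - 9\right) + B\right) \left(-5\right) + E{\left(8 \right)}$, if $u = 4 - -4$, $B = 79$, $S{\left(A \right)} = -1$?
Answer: $989$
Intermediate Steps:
$u = 8$ ($u = 4 + 4 = 8$)
$E{\left(O \right)} = 4 + 10 O \left(8 + O\right)$ ($E{\left(O \right)} = 4 + \left(O + 8\right) \left(O + O\right) \left(-1 + 6\right) = 4 + \left(8 + O\right) 2 O 5 = 4 + 2 O \left(8 + O\right) 5 = 4 + 10 O \left(8 + O\right)$)
$\left(\left(-11 - 9\right) + B\right) \left(-5\right) + E{\left(8 \right)} = \left(\left(-11 - 9\right) + 79\right) \left(-5\right) + \left(4 + 10 \cdot 8^{2} + 80 \cdot 8\right) = \left(-20 + 79\right) \left(-5\right) + \left(4 + 10 \cdot 64 + 640\right) = 59 \left(-5\right) + \left(4 + 640 + 640\right) = -295 + 1284 = 989$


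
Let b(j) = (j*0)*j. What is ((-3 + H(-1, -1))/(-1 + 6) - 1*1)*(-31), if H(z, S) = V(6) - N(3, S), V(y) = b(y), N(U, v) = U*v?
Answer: 31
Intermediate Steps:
b(j) = 0 (b(j) = 0*j = 0)
V(y) = 0
H(z, S) = -3*S (H(z, S) = 0 - 3*S = -3*S)
((-3 + H(-1, -1))/(-1 + 6) - 1*1)*(-31) = ((-3 - 3*(-1))/(-1 + 6) - 1*1)*(-31) = ((-3 + 3)/5 - 1)*(-31) = (0*(⅕) - 1)*(-31) = (0 - 1)*(-31) = -1*(-31) = 31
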